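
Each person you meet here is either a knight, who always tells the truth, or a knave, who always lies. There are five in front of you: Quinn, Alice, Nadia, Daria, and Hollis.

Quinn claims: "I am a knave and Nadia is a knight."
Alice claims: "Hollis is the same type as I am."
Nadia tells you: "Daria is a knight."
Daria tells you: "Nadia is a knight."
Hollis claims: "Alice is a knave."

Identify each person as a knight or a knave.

Consider Quinn. Suppose Quinn is a knight.
Then Quinn's own statement would have to be true, but it can't be — contradiction.
So Quinn is a knave.
Consider Alice. Suppose Alice is a knight.
Then no assignment of the remaining roles makes every statement match its speaker's type — contradiction.
So Alice is a knave.
With that fixed, Hollis's statement is true, so Hollis is a knight.
Consider Nadia. Suppose Nadia is a knight.
Then Quinn's statement comes out true, contradicting Quinn being a knave.
So Nadia is a knave.
With that fixed, Daria's statement is false, so Daria is a knave.

Quinn: knave, Alice: knave, Nadia: knave, Daria: knave, Hollis: knight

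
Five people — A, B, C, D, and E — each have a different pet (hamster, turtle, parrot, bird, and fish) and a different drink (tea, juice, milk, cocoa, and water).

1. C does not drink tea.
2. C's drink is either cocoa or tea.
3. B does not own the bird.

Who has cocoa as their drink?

C

With clues 1–2, A, B, D, and E are impossible for the one with drink cocoa.
That leaves C.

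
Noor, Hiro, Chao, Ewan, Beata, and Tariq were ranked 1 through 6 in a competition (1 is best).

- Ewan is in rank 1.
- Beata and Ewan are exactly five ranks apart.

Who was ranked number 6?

Beata

With clue 1, Ewan is ruled out for rank 6.
With clues 1–2, Chao, Hiro, Noor, and Tariq are ruled out for rank 6.
So rank 6 is Beata.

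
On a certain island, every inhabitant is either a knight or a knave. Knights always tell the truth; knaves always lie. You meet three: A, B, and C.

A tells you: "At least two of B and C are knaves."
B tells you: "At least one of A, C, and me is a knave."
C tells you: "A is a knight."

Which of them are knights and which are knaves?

A: knave, B: knight, C: knave

Consider A. Suppose A is a knight.
Then no assignment of the remaining roles makes every statement match its speaker's type — contradiction.
So A is a knave.
With that fixed, B's statement is true, so B is a knight.
With that fixed, C's statement is false, so C is a knave.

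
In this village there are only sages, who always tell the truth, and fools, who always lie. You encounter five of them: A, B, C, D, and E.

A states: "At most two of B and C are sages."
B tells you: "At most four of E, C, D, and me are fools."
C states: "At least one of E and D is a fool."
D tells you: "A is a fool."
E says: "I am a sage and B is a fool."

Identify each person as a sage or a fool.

A: sage, B: sage, C: sage, D: fool, E: fool

Regardless of anyone's role, A's statement is true, so A is a sage.
With that fixed, B's statement is true, so B is a sage.
With that fixed, D's statement is false, so D is a fool.
With that fixed, E's statement is false, so E is a fool.
With that fixed, C's statement is true, so C is a sage.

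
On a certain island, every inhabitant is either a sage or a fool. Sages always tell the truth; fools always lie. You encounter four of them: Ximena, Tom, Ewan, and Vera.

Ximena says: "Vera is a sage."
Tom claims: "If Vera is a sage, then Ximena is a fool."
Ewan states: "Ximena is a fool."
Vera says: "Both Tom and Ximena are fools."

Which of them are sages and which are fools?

Consider Ximena. Suppose Ximena is a sage.
Then no assignment of the remaining roles makes every statement match its speaker's type — contradiction.
So Ximena is a fool.
With that fixed, Tom's statement is true, so Tom is a sage.
With that fixed, Ewan's statement is true, so Ewan is a sage.
With that fixed, Vera's statement is false, so Vera is a fool.

Ximena: fool, Tom: sage, Ewan: sage, Vera: fool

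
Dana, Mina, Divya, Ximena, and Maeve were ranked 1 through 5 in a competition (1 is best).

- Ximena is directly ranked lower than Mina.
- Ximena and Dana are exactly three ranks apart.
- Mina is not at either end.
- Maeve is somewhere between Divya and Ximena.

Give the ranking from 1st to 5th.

Divya, Dana, Maeve, Mina, Ximena

From clue 1: Mina is in {1,2,3,4}.
From clues 1–2: Dana is in {1,2,5}.
From clues 1–3: Dana is in {1,2}.
From clues 1–4: Divya → rank 1, Dana → rank 2, Maeve → rank 3, Mina → rank 4, Ximena → rank 5.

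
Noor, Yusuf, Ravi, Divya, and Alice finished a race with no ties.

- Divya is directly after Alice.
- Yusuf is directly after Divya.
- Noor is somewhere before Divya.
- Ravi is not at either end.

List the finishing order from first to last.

From clue 1: Divya is in {2,3,4,5}.
From clues 1–2: Yusuf is in {3,4,5}.
From clues 1–3: Noor is in {1,2}.
From clues 1–4: Noor → place 1, Ravi → place 2, Alice → place 3, Divya → place 4, Yusuf → place 5.

Noor, Ravi, Alice, Divya, Yusuf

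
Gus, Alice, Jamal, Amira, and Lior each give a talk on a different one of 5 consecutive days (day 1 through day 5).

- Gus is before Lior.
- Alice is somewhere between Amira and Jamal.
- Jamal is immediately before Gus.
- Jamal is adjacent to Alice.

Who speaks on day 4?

With clues 1–3, Jamal is ruled out for day 4.
With clues 1–4, Alice, Amira, and Lior are ruled out for day 4.
So day 4 is Gus.

Gus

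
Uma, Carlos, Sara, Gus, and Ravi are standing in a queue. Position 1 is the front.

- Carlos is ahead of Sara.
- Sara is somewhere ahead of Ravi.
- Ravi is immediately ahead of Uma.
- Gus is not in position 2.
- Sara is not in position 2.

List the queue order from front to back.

From clue 1: Carlos is in {1,2,3,4}.
From clues 1–2: Carlos is in {1,2,3}.
From clues 1–3: Uma is in {4,5}.
From clues 1–5: Gus → position 1, Carlos → position 2, Sara → position 3, Ravi → position 4, Uma → position 5.

Gus, Carlos, Sara, Ravi, Uma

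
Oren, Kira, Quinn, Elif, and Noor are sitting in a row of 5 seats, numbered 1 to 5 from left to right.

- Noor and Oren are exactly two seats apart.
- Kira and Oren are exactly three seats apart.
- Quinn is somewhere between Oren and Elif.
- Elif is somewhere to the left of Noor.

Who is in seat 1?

With clues 1–2, Noor is ruled out for seat 1.
With clues 1–3, Kira and Quinn are ruled out for seat 1.
With clues 1–4, Oren is ruled out for seat 1.
So seat 1 is Elif.

Elif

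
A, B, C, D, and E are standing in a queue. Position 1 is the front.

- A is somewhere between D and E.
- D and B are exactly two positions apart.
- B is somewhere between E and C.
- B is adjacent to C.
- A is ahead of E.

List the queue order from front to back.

From clue 1: A is in {2,3,4}.
From clues 1–3: E is in {1,5}.
From clues 1–4: B → position 3.
From clues 1–5: D → position 1, C → position 2, A → position 4, E → position 5.

D, C, B, A, E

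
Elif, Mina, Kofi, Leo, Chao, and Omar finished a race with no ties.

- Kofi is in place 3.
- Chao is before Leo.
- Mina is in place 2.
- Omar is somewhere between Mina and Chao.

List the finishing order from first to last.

From clue 1: Kofi → place 3.
From clues 1–2: Leo is in {2,4,5,6}.
From clues 1–3: Mina → place 2.
From clues 1–4: Elif → place 1, Omar → place 4, Chao → place 5, Leo → place 6.

Elif, Mina, Kofi, Omar, Chao, Leo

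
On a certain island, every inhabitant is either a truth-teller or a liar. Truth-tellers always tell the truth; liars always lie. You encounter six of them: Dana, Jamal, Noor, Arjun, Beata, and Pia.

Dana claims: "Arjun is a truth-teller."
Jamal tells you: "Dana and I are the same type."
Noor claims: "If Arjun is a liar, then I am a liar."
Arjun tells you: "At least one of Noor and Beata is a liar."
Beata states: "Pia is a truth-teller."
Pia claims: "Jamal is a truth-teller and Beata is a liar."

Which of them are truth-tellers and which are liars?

Dana: truth-teller, Jamal: liar, Noor: truth-teller, Arjun: truth-teller, Beata: liar, Pia: liar

Consider Dana. Suppose Dana is a liar.
Then whichever role Jamal has, Jamal's statement has the wrong truth value — contradiction.
So Dana is a truth-teller.
Consider Jamal. Suppose Jamal is a truth-teller.
Then no assignment of the remaining roles makes every statement match its speaker's type — contradiction.
So Jamal is a liar.
With that fixed, Pia's statement is false, so Pia is a liar.
With that fixed, Beata's statement is false, so Beata is a liar.
With that fixed, Arjun's statement is true, so Arjun is a truth-teller.
With that fixed, Noor's statement is true, so Noor is a truth-teller.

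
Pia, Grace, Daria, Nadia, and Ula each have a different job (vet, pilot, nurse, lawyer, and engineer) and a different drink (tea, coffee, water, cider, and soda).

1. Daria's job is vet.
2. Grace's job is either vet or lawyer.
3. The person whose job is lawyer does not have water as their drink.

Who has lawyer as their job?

Grace

Clue 1 rules out Daria for the one with job lawyer.
With clues 1–2, Nadia, Pia, and Ula are impossible for the one with job lawyer.
That leaves Grace.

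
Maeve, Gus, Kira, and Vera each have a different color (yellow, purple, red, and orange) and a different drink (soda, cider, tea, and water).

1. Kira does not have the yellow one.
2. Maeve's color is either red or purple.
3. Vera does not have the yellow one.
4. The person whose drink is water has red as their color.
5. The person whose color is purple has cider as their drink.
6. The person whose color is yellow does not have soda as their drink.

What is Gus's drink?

With clues 1–4, water is impossible for Gus's drink.
With clues 1–5, cider is impossible for Gus's drink.
With clues 1–6, soda is impossible for Gus's drink.
That leaves tea.

tea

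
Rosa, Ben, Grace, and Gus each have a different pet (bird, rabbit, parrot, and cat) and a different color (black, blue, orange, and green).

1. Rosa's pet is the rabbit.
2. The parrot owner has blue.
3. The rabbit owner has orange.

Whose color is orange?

With clues 1–3, Ben, Grace, and Gus are impossible for the one with color orange.
That leaves Rosa.

Rosa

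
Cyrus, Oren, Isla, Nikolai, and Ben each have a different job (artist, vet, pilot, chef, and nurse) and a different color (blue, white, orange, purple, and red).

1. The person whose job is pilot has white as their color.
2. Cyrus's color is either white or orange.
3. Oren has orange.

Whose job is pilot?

With clues 1–3, Ben, Isla, Nikolai, and Oren are impossible for the one with job pilot.
That leaves Cyrus.

Cyrus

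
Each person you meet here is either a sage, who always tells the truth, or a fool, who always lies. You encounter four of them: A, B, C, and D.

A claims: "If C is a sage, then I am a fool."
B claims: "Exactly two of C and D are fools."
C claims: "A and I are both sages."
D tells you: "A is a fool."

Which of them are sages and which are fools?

A: sage, B: sage, C: fool, D: fool

Consider A. Suppose A is a fool.
Then A's own statement would have to be false, but it can't be — contradiction.
So A is a sage.
With that fixed, D's statement is false, so D is a fool.
Consider B. Suppose B is a fool.
Then no assignment of the remaining roles makes every statement match its speaker's type — contradiction.
So B is a sage.
Consider C. Suppose C is a sage.
Then A's statement comes out false, contradicting A being a sage.
So C is a fool.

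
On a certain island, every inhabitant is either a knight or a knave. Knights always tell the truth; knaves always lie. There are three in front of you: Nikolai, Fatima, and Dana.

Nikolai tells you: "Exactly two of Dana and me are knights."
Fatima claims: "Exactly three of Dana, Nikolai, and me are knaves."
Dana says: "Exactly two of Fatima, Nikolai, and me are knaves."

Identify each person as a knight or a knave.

Nikolai: knave, Fatima: knave, Dana: knight

Consider Nikolai. Suppose Nikolai is a knight.
Then no assignment of the remaining roles makes every statement match its speaker's type — contradiction.
So Nikolai is a knave.
Consider Fatima. Suppose Fatima is a knight.
Then Fatima's own statement would have to be true, but it can't be — contradiction.
So Fatima is a knave.
Consider Dana. Suppose Dana is a knave.
Then Fatima's statement comes out true, contradicting Fatima being a knave.
So Dana is a knight.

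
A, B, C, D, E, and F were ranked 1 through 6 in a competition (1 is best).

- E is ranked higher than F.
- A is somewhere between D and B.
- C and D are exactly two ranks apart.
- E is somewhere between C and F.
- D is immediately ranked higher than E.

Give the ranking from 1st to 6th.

From clue 1: E is in {1,2,3,4,5}.
From clues 1–2: A is in {2,3,4,5}.
From clues 1–4: C is in {1,2,3}.
From clues 1–5: B → rank 1, C → rank 2, A → rank 3, D → rank 4, E → rank 5, F → rank 6.

B, C, A, D, E, F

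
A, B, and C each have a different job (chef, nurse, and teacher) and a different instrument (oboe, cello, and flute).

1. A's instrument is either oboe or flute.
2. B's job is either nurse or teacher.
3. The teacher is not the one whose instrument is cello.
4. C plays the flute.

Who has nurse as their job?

With clues 1–4, A and C are impossible for the one with job nurse.
That leaves B.

B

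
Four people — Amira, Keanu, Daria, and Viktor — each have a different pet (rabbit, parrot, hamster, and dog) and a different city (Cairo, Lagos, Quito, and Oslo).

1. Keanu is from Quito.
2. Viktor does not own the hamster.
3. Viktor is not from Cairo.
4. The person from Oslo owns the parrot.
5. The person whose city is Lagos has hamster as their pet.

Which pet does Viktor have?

With clues 1–2, hamster is impossible for Viktor's pet.
With clues 1–5, dog and rabbit are impossible for Viktor's pet.
That leaves parrot.

parrot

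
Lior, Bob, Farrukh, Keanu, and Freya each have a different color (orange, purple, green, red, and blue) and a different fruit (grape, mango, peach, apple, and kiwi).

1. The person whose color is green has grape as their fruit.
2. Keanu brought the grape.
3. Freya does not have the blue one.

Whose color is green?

With clues 1–2, Bob, Farrukh, Freya, and Lior are impossible for the one with color green.
That leaves Keanu.

Keanu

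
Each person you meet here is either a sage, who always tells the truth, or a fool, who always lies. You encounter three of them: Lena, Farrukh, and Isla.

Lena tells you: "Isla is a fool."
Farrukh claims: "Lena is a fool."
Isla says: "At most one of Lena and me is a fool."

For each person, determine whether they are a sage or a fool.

Lena: fool, Farrukh: sage, Isla: sage

Consider Lena. Suppose Lena is a sage.
Then no assignment of the remaining roles makes every statement match its speaker's type — contradiction.
So Lena is a fool.
With that fixed, Farrukh's statement is true, so Farrukh is a sage.
Consider Isla. Suppose Isla is a fool.
Then Lena's statement comes out true, contradicting Lena being a fool.
So Isla is a sage.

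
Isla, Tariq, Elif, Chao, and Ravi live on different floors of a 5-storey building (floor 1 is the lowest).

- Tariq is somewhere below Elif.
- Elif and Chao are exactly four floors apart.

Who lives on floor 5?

With clue 1, Tariq is ruled out for floor 5.
With clues 1–2, Chao, Isla, and Ravi are ruled out for floor 5.
So floor 5 is Elif.

Elif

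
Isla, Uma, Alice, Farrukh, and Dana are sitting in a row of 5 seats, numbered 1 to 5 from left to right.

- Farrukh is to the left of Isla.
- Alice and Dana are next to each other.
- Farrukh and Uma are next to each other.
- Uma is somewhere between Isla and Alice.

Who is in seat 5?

Isla

With clue 1, Farrukh is ruled out for seat 5.
With clues 1–3, Uma is ruled out for seat 5.
With clues 1–4, Alice and Dana are ruled out for seat 5.
So seat 5 is Isla.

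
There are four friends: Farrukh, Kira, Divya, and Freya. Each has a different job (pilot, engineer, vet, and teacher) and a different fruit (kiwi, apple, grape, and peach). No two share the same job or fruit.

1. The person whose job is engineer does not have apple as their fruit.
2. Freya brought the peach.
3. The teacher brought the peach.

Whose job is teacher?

Freya

With clues 1–3, Divya, Farrukh, and Kira are impossible for the one with job teacher.
That leaves Freya.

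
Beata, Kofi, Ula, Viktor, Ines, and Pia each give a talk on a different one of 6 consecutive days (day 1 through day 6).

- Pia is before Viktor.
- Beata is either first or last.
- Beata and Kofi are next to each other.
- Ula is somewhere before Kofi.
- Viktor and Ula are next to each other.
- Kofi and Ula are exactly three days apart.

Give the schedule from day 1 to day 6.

From clue 1: Viktor is in {2,3,4,5,6}.
From clues 1–2: Beata is in {1,6}.
From clues 1–4: Kofi → day 5, Beata → day 6.
From clues 1–5: Pia is in {1,2}.
From clues 1–6: Pia → day 1, Ula → day 2, Viktor → day 3, Ines → day 4.

Pia, Ula, Viktor, Ines, Kofi, Beata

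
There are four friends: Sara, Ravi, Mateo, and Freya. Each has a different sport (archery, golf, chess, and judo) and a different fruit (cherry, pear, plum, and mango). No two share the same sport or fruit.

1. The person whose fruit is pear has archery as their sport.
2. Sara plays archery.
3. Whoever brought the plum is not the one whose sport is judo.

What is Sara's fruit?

pear

With clues 1–2, cherry, mango, and plum are impossible for Sara's fruit.
That leaves pear.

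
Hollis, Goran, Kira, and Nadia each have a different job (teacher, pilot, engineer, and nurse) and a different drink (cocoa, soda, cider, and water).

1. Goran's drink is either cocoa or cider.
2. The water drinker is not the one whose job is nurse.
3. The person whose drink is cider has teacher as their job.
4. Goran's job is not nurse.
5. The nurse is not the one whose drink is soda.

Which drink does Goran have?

cider

Clue 1 rules out soda and water for Goran's drink.
With clues 1–5, cocoa is impossible for Goran's drink.
That leaves cider.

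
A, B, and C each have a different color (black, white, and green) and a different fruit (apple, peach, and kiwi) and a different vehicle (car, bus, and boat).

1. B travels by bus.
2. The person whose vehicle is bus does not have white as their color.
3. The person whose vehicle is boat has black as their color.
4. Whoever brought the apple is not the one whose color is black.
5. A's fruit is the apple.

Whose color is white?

With clues 1–2, B is impossible for the one with color white.
With clues 1–5, C is impossible for the one with color white.
That leaves A.

A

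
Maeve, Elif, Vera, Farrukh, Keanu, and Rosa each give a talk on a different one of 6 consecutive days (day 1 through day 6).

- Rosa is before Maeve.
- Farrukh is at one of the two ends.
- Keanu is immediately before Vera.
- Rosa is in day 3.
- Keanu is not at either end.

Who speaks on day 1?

With clue 1, Maeve is ruled out for day 1.
With clues 1–3, Vera is ruled out for day 1.
With clues 1–4, Elif and Rosa are ruled out for day 1.
With clues 1–5, Keanu is ruled out for day 1.
So day 1 is Farrukh.

Farrukh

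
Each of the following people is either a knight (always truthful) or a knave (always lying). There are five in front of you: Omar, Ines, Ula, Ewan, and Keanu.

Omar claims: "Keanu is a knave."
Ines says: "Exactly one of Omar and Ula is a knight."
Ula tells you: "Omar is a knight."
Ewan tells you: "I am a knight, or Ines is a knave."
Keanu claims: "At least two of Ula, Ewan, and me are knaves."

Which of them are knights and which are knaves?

Consider Omar. Suppose Omar is a knave.
Then no assignment of the remaining roles makes every statement match its speaker's type — contradiction.
So Omar is a knight.
With that fixed, Ula's statement is true, so Ula is a knight.
With that fixed, Ines's statement is false, so Ines is a knave.
With that fixed, Ewan's statement is true, so Ewan is a knight.
With that fixed, Keanu's statement is false, so Keanu is a knave.

Omar: knight, Ines: knave, Ula: knight, Ewan: knight, Keanu: knave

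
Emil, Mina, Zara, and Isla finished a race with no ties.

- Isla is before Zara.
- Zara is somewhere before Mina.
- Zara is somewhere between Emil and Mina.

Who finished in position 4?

With clue 1, Isla is ruled out for place 4.
With clues 1–2, Zara is ruled out for place 4.
With clues 1–3, Emil is ruled out for place 4.
So place 4 is Mina.

Mina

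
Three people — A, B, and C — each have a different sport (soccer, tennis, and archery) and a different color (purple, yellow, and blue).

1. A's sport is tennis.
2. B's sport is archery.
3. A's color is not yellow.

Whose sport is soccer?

C

Clue 1 rules out A for the one with sport soccer.
With clues 1–2, B is impossible for the one with sport soccer.
That leaves C.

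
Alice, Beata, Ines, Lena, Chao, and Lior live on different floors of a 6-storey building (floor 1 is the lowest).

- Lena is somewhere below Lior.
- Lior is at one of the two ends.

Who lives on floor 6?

With clue 1, Lena is ruled out for floor 6.
With clues 1–2, Alice, Beata, Chao, and Ines are ruled out for floor 6.
So floor 6 is Lior.

Lior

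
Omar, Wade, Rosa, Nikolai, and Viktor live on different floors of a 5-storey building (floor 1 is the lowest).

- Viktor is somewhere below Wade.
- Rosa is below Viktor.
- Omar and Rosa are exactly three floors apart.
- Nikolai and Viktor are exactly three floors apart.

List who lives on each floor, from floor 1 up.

From clue 1: Wade is in {2,3,4,5}.
From clues 1–2: Wade is in {3,4,5}.
From clues 1–3: Omar is in {4,5}.
From clues 1–4: Rosa → floor 1, Viktor → floor 2, Wade → floor 3, Omar → floor 4, Nikolai → floor 5.

Rosa, Viktor, Wade, Omar, Nikolai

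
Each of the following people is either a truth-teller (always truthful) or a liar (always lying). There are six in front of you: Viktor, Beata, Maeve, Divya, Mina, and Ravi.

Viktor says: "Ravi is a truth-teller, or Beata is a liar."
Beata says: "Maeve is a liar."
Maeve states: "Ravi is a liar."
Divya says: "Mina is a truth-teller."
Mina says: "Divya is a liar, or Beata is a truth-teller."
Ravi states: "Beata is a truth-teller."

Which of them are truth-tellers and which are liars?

Viktor: truth-teller, Beata: truth-teller, Maeve: liar, Divya: truth-teller, Mina: truth-teller, Ravi: truth-teller

Consider Viktor. Suppose Viktor is a liar.
Then no assignment of the remaining roles makes every statement match its speaker's type — contradiction.
So Viktor is a truth-teller.
Consider Beata. Suppose Beata is a liar.
Then no assignment of the remaining roles makes every statement match its speaker's type — contradiction.
So Beata is a truth-teller.
With that fixed, Mina's statement is true, so Mina is a truth-teller.
With that fixed, Ravi's statement is true, so Ravi is a truth-teller.
With that fixed, Maeve's statement is false, so Maeve is a liar.
With that fixed, Divya's statement is true, so Divya is a truth-teller.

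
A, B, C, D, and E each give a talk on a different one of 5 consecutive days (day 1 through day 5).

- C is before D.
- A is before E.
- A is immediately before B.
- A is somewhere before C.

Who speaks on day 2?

B

With clues 1–3, C and E are ruled out for day 2.
With clues 1–4, A and D are ruled out for day 2.
So day 2 is B.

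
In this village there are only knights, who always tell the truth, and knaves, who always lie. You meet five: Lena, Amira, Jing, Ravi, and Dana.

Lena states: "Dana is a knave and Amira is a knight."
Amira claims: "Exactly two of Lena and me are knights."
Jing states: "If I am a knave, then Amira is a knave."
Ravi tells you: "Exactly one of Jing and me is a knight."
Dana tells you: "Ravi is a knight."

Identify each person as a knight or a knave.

Lena: knight, Amira: knight, Jing: knave, Ravi: knave, Dana: knave

Consider Lena. Suppose Lena is a knave.
Then no assignment of the remaining roles makes every statement match its speaker's type — contradiction.
So Lena is a knight.
Consider Amira. Suppose Amira is a knave.
Then Lena's statement comes out false, contradicting Lena being a knight.
So Amira is a knight.
Consider Jing. Suppose Jing is a knight.
Then whichever role Ravi has, Ravi's statement has the wrong truth value — contradiction.
So Jing is a knave.
Consider Ravi. Suppose Ravi is a knight.
Then no assignment of the remaining roles makes every statement match its speaker's type — contradiction.
So Ravi is a knave.
With that fixed, Dana's statement is false, so Dana is a knave.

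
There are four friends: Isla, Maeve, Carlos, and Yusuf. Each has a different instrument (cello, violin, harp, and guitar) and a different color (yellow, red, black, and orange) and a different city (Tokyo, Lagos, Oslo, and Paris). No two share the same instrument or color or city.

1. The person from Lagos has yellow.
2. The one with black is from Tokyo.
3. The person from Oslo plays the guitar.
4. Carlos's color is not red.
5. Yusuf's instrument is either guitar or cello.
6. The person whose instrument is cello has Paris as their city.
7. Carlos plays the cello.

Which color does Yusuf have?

red

With clues 1–6, black and yellow are impossible for Yusuf's color.
With clues 1–7, orange is impossible for Yusuf's color.
That leaves red.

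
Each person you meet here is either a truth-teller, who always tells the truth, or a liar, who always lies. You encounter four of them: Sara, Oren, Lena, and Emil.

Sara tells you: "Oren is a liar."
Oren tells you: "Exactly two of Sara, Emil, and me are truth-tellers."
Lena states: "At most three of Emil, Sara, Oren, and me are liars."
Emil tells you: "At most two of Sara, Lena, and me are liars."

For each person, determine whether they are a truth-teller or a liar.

Sara: liar, Oren: truth-teller, Lena: truth-teller, Emil: truth-teller

Consider Sara. Suppose Sara is a truth-teller.
Then no assignment of the remaining roles makes every statement match its speaker's type — contradiction.
So Sara is a liar.
Consider Oren. Suppose Oren is a liar.
Then Sara's statement comes out true, contradicting Sara being a liar.
So Oren is a truth-teller.
With that fixed, Lena's statement is true, so Lena is a truth-teller.
With that fixed, Emil's statement is true, so Emil is a truth-teller.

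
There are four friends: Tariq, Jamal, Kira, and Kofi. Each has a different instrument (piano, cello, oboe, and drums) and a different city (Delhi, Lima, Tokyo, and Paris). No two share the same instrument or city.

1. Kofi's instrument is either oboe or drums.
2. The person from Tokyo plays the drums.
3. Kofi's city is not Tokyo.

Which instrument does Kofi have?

oboe

Clue 1 rules out cello and piano for Kofi's instrument.
With clues 1–3, drums is impossible for Kofi's instrument.
That leaves oboe.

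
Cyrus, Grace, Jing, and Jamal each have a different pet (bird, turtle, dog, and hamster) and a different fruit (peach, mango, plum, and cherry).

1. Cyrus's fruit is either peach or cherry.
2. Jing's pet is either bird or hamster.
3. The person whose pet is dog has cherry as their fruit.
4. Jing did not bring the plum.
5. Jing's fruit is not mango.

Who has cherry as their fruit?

Cyrus

With clues 1–3, Jing is impossible for the one with fruit cherry.
With clues 1–5, Grace and Jamal are impossible for the one with fruit cherry.
That leaves Cyrus.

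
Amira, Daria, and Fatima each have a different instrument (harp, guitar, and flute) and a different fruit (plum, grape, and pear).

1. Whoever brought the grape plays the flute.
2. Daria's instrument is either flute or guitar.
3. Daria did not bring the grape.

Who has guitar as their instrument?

With clues 1–3, Amira and Fatima are impossible for the one with instrument guitar.
That leaves Daria.

Daria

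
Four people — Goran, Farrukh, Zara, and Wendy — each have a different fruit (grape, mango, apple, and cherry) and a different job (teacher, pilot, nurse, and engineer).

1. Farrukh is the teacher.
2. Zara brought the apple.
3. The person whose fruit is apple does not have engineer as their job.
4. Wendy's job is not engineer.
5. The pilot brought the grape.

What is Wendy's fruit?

grape

With clues 1–2, apple is impossible for Wendy's fruit.
With clues 1–5, cherry and mango are impossible for Wendy's fruit.
That leaves grape.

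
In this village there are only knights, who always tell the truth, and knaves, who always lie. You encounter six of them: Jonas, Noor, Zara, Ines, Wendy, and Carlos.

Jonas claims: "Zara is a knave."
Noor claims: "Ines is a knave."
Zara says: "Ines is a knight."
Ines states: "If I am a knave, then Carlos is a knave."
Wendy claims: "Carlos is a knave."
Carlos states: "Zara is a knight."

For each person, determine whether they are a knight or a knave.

Jonas: knave, Noor: knave, Zara: knight, Ines: knight, Wendy: knave, Carlos: knight

Consider Jonas. Suppose Jonas is a knight.
Then no assignment of the remaining roles makes every statement match its speaker's type — contradiction.
So Jonas is a knave.
Consider Noor. Suppose Noor is a knight.
Then no assignment of the remaining roles makes every statement match its speaker's type — contradiction.
So Noor is a knave.
Consider Zara. Suppose Zara is a knave.
Then Jonas's statement comes out true, contradicting Jonas being a knave.
So Zara is a knight.
With that fixed, Carlos's statement is true, so Carlos is a knight.
With that fixed, Wendy's statement is false, so Wendy is a knave.
Consider Ines. Suppose Ines is a knave.
Then Noor's statement comes out true, contradicting Noor being a knave.
So Ines is a knight.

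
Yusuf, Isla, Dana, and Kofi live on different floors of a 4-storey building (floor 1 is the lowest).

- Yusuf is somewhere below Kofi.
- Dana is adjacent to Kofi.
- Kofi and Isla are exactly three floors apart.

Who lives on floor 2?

With clues 1–3, Dana, Isla, and Kofi are ruled out for floor 2.
So floor 2 is Yusuf.

Yusuf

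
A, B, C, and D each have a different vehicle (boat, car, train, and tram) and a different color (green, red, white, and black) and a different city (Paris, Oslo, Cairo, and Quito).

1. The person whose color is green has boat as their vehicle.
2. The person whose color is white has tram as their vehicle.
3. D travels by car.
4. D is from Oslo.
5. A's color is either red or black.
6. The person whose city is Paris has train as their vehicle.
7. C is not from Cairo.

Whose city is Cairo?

With clues 1–4, D is impossible for the one with city Cairo.
With clues 1–6, A is impossible for the one with city Cairo.
With clues 1–7, C is impossible for the one with city Cairo.
That leaves B.

B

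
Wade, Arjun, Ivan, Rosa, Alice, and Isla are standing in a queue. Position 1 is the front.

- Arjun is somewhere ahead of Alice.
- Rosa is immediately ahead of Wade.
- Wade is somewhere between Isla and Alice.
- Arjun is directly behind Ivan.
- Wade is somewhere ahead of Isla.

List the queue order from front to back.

Ivan, Arjun, Alice, Rosa, Wade, Isla

From clue 1: Arjun is in {1,2,3,4,5}.
From clues 1–2: Wade is in {2,3,4,5,6}.
From clues 1–3: Wade is in {3,4,5}.
From clues 1–4: Wade is in {3,5}.
From clues 1–5: Ivan → position 1, Arjun → position 2, Alice → position 3, Rosa → position 4, Wade → position 5, Isla → position 6.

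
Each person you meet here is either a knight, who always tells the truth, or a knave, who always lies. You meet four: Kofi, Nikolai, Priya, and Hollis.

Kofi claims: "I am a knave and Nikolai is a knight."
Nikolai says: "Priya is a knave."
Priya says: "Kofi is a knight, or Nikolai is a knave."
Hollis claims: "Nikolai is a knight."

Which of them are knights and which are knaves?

Consider Kofi. Suppose Kofi is a knight.
Then Kofi's own statement would have to be true, but it can't be — contradiction.
So Kofi is a knave.
Consider Nikolai. Suppose Nikolai is a knight.
Then Kofi's statement comes out true, contradicting Kofi being a knave.
So Nikolai is a knave.
With that fixed, Priya's statement is true, so Priya is a knight.
With that fixed, Hollis's statement is false, so Hollis is a knave.

Kofi: knave, Nikolai: knave, Priya: knight, Hollis: knave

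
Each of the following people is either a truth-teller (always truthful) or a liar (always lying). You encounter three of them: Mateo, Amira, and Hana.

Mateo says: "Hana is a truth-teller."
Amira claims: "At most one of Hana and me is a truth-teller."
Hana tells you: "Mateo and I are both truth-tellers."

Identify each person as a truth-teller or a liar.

Mateo: liar, Amira: truth-teller, Hana: liar

Consider Mateo. Suppose Mateo is a truth-teller.
Then no assignment of the remaining roles makes every statement match its speaker's type — contradiction.
So Mateo is a liar.
With that fixed, Hana's statement is false, so Hana is a liar.
With that fixed, Amira's statement is true, so Amira is a truth-teller.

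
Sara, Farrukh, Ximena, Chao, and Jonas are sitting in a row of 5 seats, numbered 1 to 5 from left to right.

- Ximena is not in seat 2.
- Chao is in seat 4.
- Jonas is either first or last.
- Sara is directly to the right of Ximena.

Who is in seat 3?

Farrukh

With clues 1–2, Chao is ruled out for seat 3.
With clues 1–3, Jonas is ruled out for seat 3.
With clues 1–4, Sara and Ximena are ruled out for seat 3.
So seat 3 is Farrukh.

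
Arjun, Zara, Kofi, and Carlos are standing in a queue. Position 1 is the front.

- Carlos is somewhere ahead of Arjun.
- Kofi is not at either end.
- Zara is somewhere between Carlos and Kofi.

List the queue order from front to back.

Carlos, Zara, Kofi, Arjun

From clue 1: Arjun is in {2,3,4}.
From clues 1–2: Kofi is in {2,3}.
From clues 1–3: Carlos → position 1, Zara → position 2, Kofi → position 3, Arjun → position 4.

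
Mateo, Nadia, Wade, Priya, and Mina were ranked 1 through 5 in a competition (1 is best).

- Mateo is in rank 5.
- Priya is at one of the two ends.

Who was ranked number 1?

Priya

With clue 1, Mateo is ruled out for rank 1.
With clues 1–2, Mina, Nadia, and Wade are ruled out for rank 1.
So rank 1 is Priya.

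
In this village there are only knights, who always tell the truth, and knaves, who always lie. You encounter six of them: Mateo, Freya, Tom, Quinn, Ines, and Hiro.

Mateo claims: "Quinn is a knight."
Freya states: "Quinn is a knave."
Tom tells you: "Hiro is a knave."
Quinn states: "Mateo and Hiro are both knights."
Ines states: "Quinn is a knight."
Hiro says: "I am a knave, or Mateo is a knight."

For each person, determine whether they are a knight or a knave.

Mateo: knight, Freya: knave, Tom: knave, Quinn: knight, Ines: knight, Hiro: knight

Consider Mateo. Suppose Mateo is a knave.
Then whichever role Hiro has, Hiro's statement has the wrong truth value — contradiction.
So Mateo is a knight.
With that fixed, Hiro's statement is true, so Hiro is a knight.
With that fixed, Tom's statement is false, so Tom is a knave.
With that fixed, Quinn's statement is true, so Quinn is a knight.
With that fixed, Ines's statement is true, so Ines is a knight.
With that fixed, Freya's statement is false, so Freya is a knave.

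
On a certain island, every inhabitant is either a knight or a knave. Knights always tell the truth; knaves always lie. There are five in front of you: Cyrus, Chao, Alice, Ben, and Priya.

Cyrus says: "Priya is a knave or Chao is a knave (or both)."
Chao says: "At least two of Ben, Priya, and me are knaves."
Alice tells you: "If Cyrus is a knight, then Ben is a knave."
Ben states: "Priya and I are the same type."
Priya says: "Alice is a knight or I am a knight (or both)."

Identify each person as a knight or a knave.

Consider Cyrus. Suppose Cyrus is a knave.
Then no assignment of the remaining roles makes every statement match its speaker's type — contradiction.
So Cyrus is a knight.
Consider Chao. Suppose Chao is a knight.
Then no assignment of the remaining roles makes every statement match its speaker's type — contradiction.
So Chao is a knave.
Consider Alice. Suppose Alice is a knight.
Then no assignment of the remaining roles makes every statement match its speaker's type — contradiction.
So Alice is a knave.
Consider Ben. Suppose Ben is a knave.
Then Chao's statement comes out true, contradicting Chao being a knave.
So Ben is a knight.
Consider Priya. Suppose Priya is a knave.
Then Chao's statement comes out true, contradicting Chao being a knave.
So Priya is a knight.

Cyrus: knight, Chao: knave, Alice: knave, Ben: knight, Priya: knight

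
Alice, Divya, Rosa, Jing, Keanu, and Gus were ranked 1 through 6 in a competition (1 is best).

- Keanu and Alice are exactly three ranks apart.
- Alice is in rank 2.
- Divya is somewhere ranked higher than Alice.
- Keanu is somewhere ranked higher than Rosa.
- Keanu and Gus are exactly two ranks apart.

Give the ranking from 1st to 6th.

From clues 1–2: Alice → rank 2, Keanu → rank 5.
From clues 1–3: Divya → rank 1.
From clues 1–4: Rosa → rank 6.
From clues 1–5: Gus → rank 3, Jing → rank 4.

Divya, Alice, Gus, Jing, Keanu, Rosa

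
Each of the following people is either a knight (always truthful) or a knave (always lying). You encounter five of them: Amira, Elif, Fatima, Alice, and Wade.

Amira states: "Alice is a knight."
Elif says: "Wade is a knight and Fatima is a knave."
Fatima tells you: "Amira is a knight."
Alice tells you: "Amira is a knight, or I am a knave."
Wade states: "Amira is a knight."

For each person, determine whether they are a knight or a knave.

Consider Amira. Suppose Amira is a knave.
Then whichever role Alice has, Alice's statement has the wrong truth value — contradiction.
So Amira is a knight.
With that fixed, Fatima's statement is true, so Fatima is a knight.
With that fixed, Alice's statement is true, so Alice is a knight.
With that fixed, Wade's statement is true, so Wade is a knight.
With that fixed, Elif's statement is false, so Elif is a knave.

Amira: knight, Elif: knave, Fatima: knight, Alice: knight, Wade: knight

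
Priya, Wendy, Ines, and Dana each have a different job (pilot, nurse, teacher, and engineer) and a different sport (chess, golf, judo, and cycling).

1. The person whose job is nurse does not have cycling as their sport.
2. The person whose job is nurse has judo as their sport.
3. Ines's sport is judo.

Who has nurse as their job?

Ines

With clues 1–3, Dana, Priya, and Wendy are impossible for the one with job nurse.
That leaves Ines.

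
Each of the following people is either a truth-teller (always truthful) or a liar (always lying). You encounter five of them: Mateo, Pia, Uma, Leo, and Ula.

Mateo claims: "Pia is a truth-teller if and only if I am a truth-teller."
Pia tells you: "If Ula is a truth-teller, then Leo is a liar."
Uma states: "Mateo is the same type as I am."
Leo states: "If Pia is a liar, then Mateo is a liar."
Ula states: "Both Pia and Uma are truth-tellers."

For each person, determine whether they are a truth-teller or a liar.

Mateo: truth-teller, Pia: truth-teller, Uma: liar, Leo: truth-teller, Ula: liar

Consider Mateo. Suppose Mateo is a liar.
Then whichever role Uma has, Uma's statement has the wrong truth value — contradiction.
So Mateo is a truth-teller.
Consider Pia. Suppose Pia is a liar.
Then Mateo's statement comes out false, contradicting Mateo being a truth-teller.
So Pia is a truth-teller.
With that fixed, Leo's statement is true, so Leo is a truth-teller.
Consider Uma. Suppose Uma is a truth-teller.
Then no assignment of the remaining roles makes every statement match its speaker's type — contradiction.
So Uma is a liar.
With that fixed, Ula's statement is false, so Ula is a liar.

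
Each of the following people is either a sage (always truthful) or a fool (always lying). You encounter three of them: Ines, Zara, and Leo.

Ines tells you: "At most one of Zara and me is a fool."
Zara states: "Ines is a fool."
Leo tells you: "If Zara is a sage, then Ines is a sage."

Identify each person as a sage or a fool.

Ines: sage, Zara: fool, Leo: sage

Consider Ines. Suppose Ines is a fool.
Then no assignment of the remaining roles makes every statement match its speaker's type — contradiction.
So Ines is a sage.
With that fixed, Zara's statement is false, so Zara is a fool.
With that fixed, Leo's statement is true, so Leo is a sage.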